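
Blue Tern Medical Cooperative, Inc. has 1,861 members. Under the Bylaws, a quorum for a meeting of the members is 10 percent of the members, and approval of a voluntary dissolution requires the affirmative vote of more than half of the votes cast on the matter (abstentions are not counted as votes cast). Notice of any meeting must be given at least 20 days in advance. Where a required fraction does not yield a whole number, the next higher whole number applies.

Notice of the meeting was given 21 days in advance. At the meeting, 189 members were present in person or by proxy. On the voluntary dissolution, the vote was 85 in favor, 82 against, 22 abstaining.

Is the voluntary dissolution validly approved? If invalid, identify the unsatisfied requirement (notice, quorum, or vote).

Notice: 21 days given; 20 required. Satisfied.
Quorum: 10% of 1,861 = 186.10, rounded up to 187; 189 present. Satisfied.
Vote: requires a majority of the votes cast (189 − 22 abstaining = 167); a majority of 167 is 84, so 84 needed; 85 in favor. Satisfied.

Valid — all requirements satisfied.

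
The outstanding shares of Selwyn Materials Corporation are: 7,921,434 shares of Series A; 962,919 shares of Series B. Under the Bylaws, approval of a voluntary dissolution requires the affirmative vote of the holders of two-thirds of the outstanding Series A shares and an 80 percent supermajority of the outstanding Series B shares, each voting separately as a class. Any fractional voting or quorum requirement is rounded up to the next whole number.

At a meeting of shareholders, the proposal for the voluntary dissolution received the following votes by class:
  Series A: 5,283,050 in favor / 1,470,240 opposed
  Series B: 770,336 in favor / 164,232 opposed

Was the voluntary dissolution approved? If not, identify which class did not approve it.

Approved — every class gave the required vote.

Series A: 2/3 of 7921434 = 5280956; 5,280,956 required, 5,283,050 in favor — approved.
Series B: 4/5 of 962919 = 770335.20, rounded up to 770336; 770,336 required, 770,336 in favor — approved.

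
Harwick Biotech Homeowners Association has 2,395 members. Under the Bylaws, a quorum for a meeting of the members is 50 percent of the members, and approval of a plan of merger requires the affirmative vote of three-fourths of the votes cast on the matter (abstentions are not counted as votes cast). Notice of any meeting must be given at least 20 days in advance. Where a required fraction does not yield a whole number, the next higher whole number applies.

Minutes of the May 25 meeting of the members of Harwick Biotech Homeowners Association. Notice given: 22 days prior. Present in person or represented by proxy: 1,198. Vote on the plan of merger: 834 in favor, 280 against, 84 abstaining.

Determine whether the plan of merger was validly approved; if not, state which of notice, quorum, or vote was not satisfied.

Notice: 22 days given; 20 required. Satisfied.
Quorum: 50% of 2,395 = 1,197.50, rounded up to 1,198; 1,198 present. Satisfied.
Vote: requires three-fourths of the votes cast (1,198 − 84 abstaining = 1,114); 3/4 of 1114 = 835.50, rounded up to 836, so 836 needed; 834 in favor. Not satisfied.

Invalid — vote requirement not satisfied.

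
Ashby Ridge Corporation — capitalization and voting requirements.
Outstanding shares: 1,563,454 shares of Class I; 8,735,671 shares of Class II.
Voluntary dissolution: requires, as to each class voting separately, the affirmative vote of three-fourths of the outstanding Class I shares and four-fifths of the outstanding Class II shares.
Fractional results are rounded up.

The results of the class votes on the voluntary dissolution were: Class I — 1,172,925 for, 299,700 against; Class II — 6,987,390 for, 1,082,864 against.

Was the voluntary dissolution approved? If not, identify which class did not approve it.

Not approved — the Class II shares did not give the required vote.

Class I: 3/4 of 1563454 = 1172590.50, rounded up to 1172591; 1,172,591 required, 1,172,925 in favor — approved.
Class II: 4/5 of 8735671 = 6988536.80, rounded up to 6988537; 6,988,537 required, 6,987,390 in favor — not approved.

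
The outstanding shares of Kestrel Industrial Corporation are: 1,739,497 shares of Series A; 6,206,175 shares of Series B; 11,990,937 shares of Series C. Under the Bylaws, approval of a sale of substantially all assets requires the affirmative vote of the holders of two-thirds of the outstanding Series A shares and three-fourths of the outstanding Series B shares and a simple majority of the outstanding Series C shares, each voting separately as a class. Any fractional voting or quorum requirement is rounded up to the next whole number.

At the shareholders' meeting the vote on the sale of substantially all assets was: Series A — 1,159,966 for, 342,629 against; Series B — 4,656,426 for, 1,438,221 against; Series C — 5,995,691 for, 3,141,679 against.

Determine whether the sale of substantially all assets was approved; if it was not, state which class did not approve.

Series A: 2/3 of 1739497 = 1159664.67, rounded up to 1159665; 1,159,665 required, 1,159,966 in favor — approved.
Series B: 3/4 of 6206175 = 4654631.25, rounded up to 4654632; 4,654,632 required, 4,656,426 in favor — approved.
Series C: a majority of 11990937 is 5995469; 5,995,469 required, 5,995,691 in favor — approved.

Approved — every class gave the required vote.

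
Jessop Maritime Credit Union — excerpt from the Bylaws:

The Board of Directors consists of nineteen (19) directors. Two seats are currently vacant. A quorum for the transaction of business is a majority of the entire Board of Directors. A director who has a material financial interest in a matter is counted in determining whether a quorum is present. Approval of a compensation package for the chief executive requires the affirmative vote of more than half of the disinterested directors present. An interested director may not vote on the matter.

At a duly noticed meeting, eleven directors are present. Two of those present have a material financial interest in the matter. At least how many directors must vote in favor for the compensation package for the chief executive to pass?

5

The compensation package for the chief executive requires a majority of the disinterested directors present (11 − 2 = 9).
A majority of 9 is 5.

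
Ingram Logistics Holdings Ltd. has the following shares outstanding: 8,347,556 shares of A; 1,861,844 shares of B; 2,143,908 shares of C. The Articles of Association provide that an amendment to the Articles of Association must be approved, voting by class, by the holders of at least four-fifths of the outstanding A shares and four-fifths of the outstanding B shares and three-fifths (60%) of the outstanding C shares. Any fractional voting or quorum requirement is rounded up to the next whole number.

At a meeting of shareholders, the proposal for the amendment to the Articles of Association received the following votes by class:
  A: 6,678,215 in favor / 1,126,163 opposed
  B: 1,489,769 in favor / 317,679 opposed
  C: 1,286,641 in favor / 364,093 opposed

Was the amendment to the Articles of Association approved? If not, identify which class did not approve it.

A: 4/5 of 8347556 = 6678044.80, rounded up to 6678045; 6,678,045 required, 6,678,215 in favor — approved.
B: 4/5 of 1861844 = 1489475.20, rounded up to 1489476; 1,489,476 required, 1,489,769 in favor — approved.
C: 3/5 of 2143908 = 1286344.80, rounded up to 1286345; 1,286,345 required, 1,286,641 in favor — approved.

Approved — every class gave the required vote.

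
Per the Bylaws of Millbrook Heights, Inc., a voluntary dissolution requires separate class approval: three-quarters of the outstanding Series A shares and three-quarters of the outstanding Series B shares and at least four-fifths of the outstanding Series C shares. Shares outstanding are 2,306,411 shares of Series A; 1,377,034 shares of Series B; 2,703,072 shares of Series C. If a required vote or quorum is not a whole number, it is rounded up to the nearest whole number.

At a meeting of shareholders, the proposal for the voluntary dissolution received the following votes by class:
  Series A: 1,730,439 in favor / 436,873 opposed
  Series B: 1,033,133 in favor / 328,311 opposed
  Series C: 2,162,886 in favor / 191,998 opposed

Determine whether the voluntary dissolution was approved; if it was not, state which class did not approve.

Approved — every class gave the required vote.

Series A: 3/4 of 2306411 = 1729808.25, rounded up to 1729809; 1,729,809 required, 1,730,439 in favor — approved.
Series B: 3/4 of 1377034 = 1032775.50, rounded up to 1032776; 1,032,776 required, 1,033,133 in favor — approved.
Series C: 4/5 of 2703072 = 2162457.60, rounded up to 2162458; 2,162,458 required, 2,162,886 in favor — approved.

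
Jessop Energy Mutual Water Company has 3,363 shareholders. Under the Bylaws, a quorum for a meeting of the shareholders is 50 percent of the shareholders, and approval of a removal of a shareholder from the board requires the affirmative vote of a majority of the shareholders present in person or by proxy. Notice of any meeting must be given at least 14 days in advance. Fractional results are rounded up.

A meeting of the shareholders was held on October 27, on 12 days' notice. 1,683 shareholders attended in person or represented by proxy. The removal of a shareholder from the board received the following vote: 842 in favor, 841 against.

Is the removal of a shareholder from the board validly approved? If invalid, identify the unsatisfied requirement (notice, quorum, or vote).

Invalid — notice requirement not satisfied.

Notice: 12 days given; 14 required. Not satisfied.
Quorum: 50% of 3,363 = 1,681.50, rounded up to 1,682; 1,683 present. Satisfied.
Vote: requires a majority of those present (1,683); a majority of 1683 is 842, so 842 needed; 842 in favor. Satisfied.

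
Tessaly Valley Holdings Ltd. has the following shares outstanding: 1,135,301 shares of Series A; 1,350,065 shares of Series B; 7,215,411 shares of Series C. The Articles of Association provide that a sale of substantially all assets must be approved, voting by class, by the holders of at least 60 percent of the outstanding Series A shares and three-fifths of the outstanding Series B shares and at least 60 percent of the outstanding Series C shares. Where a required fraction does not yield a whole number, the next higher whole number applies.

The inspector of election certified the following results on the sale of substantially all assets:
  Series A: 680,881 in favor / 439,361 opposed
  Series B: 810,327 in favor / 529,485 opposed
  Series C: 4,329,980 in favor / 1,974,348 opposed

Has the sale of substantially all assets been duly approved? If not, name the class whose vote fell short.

Not approved — the Series A shares did not give the required vote.

Series A: 3/5 of 1135301 = 681180.60, rounded up to 681181; 681,181 required, 680,881 in favor — not approved.
Series B: 3/5 of 1350065 = 810039; 810,039 required, 810,327 in favor — approved.
Series C: 3/5 of 7215411 = 4329246.60, rounded up to 4329247; 4,329,247 required, 4,329,980 in favor — approved.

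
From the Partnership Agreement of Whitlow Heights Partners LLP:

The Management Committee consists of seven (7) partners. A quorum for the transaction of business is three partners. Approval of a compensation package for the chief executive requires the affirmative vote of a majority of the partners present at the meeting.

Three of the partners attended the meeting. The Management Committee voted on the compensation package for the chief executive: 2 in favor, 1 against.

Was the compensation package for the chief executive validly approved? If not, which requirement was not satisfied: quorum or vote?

Valid — all requirements satisfied.

Quorum: 3 present; quorum is 3. Satisfied.
Vote: the compensation package for the chief executive requires a majority of the partners present (3). A majority of 3 is 2, so 2 affirmative votes are needed; 2 voted in favor. Satisfied.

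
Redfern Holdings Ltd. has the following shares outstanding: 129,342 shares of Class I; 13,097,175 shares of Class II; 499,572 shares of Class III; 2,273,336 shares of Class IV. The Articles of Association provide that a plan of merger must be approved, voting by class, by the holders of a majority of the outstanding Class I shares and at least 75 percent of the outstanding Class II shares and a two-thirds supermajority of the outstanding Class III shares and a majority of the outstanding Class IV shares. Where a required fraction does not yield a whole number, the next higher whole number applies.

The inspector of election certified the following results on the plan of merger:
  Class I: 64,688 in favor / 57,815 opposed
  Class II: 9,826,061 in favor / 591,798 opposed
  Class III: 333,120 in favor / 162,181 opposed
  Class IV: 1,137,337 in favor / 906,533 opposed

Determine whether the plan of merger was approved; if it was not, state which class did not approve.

Class I: a majority of 129342 is 64672; 64,672 required, 64,688 in favor — approved.
Class II: 3/4 of 13097175 = 9822881.25, rounded up to 9822882; 9,822,882 required, 9,826,061 in favor — approved.
Class III: 2/3 of 499572 = 333048; 333,048 required, 333,120 in favor — approved.
Class IV: a majority of 2273336 is 1136669; 1,136,669 required, 1,137,337 in favor — approved.

Approved — every class gave the required vote.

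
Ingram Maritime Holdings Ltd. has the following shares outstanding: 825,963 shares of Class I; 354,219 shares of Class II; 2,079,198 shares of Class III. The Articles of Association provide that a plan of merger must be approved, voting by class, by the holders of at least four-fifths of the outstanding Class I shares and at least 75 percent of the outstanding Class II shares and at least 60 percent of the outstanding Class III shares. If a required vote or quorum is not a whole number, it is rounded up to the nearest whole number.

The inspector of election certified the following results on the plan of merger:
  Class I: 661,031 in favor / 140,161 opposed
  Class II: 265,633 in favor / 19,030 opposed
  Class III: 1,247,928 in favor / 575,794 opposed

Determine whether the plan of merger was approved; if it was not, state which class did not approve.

Class I: 4/5 of 825963 = 660770.40, rounded up to 660771; 660,771 required, 661,031 in favor — approved.
Class II: 3/4 of 354219 = 265664.25, rounded up to 265665; 265,665 required, 265,633 in favor — not approved.
Class III: 3/5 of 2079198 = 1247518.80, rounded up to 1247519; 1,247,519 required, 1,247,928 in favor — approved.

Not approved — the Class II shares did not give the required vote.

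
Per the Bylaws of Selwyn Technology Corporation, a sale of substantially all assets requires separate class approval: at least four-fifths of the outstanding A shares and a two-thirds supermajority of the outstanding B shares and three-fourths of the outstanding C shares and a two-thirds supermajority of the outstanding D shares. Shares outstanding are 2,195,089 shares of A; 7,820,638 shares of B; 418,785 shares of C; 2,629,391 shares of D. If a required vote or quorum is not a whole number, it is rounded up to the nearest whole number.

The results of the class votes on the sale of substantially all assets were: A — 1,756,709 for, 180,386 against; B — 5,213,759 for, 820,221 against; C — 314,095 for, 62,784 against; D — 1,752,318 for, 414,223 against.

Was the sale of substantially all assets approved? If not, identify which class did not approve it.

A: 4/5 of 2195089 = 1756071.20, rounded up to 1756072; 1,756,072 required, 1,756,709 in favor — approved.
B: 2/3 of 7820638 = 5213758.67, rounded up to 5213759; 5,213,759 required, 5,213,759 in favor — approved.
C: 3/4 of 418785 = 314088.75, rounded up to 314089; 314,089 required, 314,095 in favor — approved.
D: 2/3 of 2629391 = 1752927.33, rounded up to 1752928; 1,752,928 required, 1,752,318 in favor — not approved.

Not approved — the D shares did not give the required vote.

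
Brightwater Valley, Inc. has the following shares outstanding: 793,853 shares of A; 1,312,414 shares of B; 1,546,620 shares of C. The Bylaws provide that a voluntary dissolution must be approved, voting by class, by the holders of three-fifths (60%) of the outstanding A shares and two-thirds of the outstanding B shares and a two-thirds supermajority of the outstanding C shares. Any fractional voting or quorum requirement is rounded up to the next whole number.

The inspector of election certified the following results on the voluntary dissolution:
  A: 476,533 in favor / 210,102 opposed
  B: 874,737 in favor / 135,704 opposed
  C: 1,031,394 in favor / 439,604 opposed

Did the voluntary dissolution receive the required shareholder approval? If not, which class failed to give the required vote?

Not approved — the B shares did not give the required vote.

A: 3/5 of 793853 = 476311.80, rounded up to 476312; 476,312 required, 476,533 in favor — approved.
B: 2/3 of 1312414 = 874942.67, rounded up to 874943; 874,943 required, 874,737 in favor — not approved.
C: 2/3 of 1546620 = 1031080; 1,031,080 required, 1,031,394 in favor — approved.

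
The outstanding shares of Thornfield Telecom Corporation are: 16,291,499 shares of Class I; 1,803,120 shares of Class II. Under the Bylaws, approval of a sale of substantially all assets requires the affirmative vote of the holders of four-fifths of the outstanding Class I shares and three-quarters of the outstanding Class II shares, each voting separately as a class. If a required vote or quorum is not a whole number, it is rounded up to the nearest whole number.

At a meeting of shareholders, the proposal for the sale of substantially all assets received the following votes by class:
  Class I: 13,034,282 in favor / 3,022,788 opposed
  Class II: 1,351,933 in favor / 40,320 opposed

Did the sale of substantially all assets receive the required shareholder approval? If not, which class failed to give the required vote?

Class I: 4/5 of 16291499 = 13033199.20, rounded up to 13033200; 13,033,200 required, 13,034,282 in favor — approved.
Class II: 3/4 of 1803120 = 1352340; 1,352,340 required, 1,351,933 in favor — not approved.

Not approved — the Class II shares did not give the required vote.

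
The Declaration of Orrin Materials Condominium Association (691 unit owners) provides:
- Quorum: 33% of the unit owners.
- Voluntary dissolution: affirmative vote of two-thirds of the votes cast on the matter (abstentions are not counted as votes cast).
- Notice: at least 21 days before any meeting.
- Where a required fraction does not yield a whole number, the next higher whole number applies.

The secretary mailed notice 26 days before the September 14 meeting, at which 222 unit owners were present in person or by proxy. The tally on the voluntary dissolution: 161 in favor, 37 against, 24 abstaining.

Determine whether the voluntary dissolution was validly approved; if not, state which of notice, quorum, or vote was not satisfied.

Invalid — quorum requirement not satisfied.

Notice: 26 days given; 21 required. Satisfied.
Quorum: 33% of 691 = 228.03, rounded up to 229; 222 present. Not satisfied.
Vote: requires two-thirds of the votes cast (222 − 24 abstaining = 198); 2/3 of 198 = 132, so 132 needed; 161 in favor. Satisfied.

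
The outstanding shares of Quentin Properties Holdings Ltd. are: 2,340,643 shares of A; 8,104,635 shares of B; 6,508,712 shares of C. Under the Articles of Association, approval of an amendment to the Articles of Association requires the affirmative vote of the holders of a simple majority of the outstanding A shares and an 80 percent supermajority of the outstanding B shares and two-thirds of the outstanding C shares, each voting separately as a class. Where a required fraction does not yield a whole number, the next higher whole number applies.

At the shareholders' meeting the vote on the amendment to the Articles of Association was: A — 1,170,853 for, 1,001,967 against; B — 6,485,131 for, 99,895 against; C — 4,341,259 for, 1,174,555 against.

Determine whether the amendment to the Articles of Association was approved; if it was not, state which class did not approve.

A: a majority of 2340643 is 1170322; 1,170,322 required, 1,170,853 in favor — approved.
B: 4/5 of 8104635 = 6483708; 6,483,708 required, 6,485,131 in favor — approved.
C: 2/3 of 6508712 = 4339141.33, rounded up to 4339142; 4,339,142 required, 4,341,259 in favor — approved.

Approved — every class gave the required vote.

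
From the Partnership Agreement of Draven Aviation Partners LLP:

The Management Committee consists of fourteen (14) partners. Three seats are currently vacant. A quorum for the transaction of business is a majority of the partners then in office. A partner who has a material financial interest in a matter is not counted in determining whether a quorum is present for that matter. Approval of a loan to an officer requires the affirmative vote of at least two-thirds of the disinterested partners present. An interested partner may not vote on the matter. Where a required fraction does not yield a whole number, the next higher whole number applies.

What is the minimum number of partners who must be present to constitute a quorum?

A majority of 11 is 6.

6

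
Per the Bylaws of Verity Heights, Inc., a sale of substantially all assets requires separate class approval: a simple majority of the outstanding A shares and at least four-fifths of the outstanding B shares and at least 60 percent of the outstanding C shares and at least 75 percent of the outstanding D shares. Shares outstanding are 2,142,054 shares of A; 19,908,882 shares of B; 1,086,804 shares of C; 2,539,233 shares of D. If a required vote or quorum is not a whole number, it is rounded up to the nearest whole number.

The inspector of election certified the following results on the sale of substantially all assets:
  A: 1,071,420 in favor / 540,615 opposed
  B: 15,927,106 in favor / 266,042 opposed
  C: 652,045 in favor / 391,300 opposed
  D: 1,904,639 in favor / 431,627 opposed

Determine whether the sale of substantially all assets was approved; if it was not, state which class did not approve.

A: a majority of 2142054 is 1071028; 1,071,028 required, 1,071,420 in favor — approved.
B: 4/5 of 19908882 = 15927105.60, rounded up to 15927106; 15,927,106 required, 15,927,106 in favor — approved.
C: 3/5 of 1086804 = 652082.40, rounded up to 652083; 652,083 required, 652,045 in favor — not approved.
D: 3/4 of 2539233 = 1904424.75, rounded up to 1904425; 1,904,425 required, 1,904,639 in favor — approved.

Not approved — the C shares did not give the required vote.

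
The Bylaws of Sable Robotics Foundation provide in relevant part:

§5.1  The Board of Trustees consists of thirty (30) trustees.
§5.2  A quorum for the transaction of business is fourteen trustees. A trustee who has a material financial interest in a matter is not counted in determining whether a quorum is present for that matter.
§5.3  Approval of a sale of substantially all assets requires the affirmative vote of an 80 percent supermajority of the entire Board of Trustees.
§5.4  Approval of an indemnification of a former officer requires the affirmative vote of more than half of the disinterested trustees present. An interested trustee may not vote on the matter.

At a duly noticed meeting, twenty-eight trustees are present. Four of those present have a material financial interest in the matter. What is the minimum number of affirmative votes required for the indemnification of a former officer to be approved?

13

The indemnification of a former officer requires a majority of the disinterested trustees present (28 − 4 = 24).
A majority of 24 is 13.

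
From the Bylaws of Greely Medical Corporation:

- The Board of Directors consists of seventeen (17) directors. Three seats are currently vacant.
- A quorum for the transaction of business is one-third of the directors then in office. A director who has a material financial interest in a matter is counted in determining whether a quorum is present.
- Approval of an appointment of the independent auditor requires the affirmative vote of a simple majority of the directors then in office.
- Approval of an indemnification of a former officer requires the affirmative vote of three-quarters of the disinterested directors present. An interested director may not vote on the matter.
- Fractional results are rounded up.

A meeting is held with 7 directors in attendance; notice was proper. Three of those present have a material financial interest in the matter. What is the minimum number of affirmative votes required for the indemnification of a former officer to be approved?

3

The indemnification of a former officer requires three-fourths of the disinterested directors present (7 − 3 = 4).
3/4 of 4 = 3.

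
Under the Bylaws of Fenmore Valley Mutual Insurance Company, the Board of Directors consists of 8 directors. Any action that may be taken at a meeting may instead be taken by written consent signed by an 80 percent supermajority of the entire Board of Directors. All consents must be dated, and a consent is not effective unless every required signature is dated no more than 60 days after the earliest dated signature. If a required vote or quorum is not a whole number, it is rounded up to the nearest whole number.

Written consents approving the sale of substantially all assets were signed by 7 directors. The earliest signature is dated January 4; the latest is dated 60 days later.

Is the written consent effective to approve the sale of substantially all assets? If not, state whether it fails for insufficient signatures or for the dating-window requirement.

Effective — both the signature and dating-window requirements are satisfied.

Signatures required: an 80 percent supermajority of 8 — 4/5 of 8 = 6.40, rounded up to 7, so 7 needed; 7 signed. Sufficient.
Dating window: the latest signature is 60 days after the earliest; the limit is 60 days. Within the window.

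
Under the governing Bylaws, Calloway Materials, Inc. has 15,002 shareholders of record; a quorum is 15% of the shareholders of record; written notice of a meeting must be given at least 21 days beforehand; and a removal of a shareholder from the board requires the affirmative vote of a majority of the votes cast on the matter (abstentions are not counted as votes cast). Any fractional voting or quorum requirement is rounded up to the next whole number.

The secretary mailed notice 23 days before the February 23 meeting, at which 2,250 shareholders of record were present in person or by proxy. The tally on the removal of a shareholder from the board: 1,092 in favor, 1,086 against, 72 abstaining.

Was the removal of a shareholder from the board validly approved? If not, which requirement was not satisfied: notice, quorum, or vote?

Notice: 23 days given; 21 required. Satisfied.
Quorum: 15% of 15,002 = 2,250.30, rounded up to 2,251; 2,250 present. Not satisfied.
Vote: requires a majority of the votes cast (2,250 − 72 abstaining = 2,178); a majority of 2178 is 1090, so 1,090 needed; 1,092 in favor. Satisfied.

Invalid — quorum requirement not satisfied.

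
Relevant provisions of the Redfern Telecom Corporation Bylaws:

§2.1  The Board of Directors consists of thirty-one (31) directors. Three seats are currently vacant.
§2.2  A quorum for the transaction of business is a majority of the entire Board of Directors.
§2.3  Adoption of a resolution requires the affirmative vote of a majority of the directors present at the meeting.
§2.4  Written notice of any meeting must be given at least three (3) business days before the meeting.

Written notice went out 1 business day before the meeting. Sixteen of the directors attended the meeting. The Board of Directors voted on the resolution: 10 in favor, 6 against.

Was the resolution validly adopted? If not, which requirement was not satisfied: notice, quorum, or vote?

Invalid — notice requirement not satisfied.

Notice: 1 business day given; 3 required (1 < 3). Not satisfied.
Quorum: 16 present; quorum is 16. Satisfied.
Vote: the resolution requires a majority of the directors present (16). A majority of 16 is 9, so 9 affirmative votes are needed; 10 voted in favor. Satisfied.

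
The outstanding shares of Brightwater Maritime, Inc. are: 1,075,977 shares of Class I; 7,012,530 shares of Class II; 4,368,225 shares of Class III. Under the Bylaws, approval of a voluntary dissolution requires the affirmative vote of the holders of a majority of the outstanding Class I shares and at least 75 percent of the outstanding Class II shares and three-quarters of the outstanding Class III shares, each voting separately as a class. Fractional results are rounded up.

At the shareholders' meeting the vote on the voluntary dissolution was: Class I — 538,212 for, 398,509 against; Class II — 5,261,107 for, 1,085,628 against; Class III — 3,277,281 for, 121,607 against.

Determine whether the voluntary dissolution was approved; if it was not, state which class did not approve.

Class I: a majority of 1075977 is 537989; 537,989 required, 538,212 in favor — approved.
Class II: 3/4 of 7012530 = 5259397.50, rounded up to 5259398; 5,259,398 required, 5,261,107 in favor — approved.
Class III: 3/4 of 4368225 = 3276168.75, rounded up to 3276169; 3,276,169 required, 3,277,281 in favor — approved.

Approved — every class gave the required vote.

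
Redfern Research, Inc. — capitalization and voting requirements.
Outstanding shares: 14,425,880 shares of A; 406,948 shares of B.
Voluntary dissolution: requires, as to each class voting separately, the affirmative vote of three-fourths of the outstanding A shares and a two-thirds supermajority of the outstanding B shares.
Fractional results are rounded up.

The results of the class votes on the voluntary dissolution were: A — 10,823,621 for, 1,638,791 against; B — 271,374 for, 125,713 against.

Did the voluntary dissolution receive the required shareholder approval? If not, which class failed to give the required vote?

A: 3/4 of 14425880 = 10819410; 10,819,410 required, 10,823,621 in favor — approved.
B: 2/3 of 406948 = 271298.67, rounded up to 271299; 271,299 required, 271,374 in favor — approved.

Approved — every class gave the required vote.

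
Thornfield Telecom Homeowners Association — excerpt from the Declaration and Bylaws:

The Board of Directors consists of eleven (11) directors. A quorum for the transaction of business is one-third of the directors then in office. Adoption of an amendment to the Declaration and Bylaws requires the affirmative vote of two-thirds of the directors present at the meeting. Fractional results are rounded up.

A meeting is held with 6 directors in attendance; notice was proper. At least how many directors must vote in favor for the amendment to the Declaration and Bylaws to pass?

4

The amendment to the Declaration and Bylaws requires two-thirds of the directors present (6).
2/3 of 6 = 4.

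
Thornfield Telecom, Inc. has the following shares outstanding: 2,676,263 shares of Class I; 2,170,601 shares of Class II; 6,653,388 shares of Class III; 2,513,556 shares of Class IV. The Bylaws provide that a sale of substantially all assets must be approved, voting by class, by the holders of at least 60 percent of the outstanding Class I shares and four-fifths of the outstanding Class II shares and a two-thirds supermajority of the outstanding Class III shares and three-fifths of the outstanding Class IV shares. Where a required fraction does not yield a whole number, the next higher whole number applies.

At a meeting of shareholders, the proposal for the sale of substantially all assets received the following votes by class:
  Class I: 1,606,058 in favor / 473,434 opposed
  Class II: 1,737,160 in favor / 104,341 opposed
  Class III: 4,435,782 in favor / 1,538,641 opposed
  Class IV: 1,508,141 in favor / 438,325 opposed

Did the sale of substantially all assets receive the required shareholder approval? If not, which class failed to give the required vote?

Approved — every class gave the required vote.

Class I: 3/5 of 2676263 = 1605757.80, rounded up to 1605758; 1,605,758 required, 1,606,058 in favor — approved.
Class II: 4/5 of 2170601 = 1736480.80, rounded up to 1736481; 1,736,481 required, 1,737,160 in favor — approved.
Class III: 2/3 of 6653388 = 4435592; 4,435,592 required, 4,435,782 in favor — approved.
Class IV: 3/5 of 2513556 = 1508133.60, rounded up to 1508134; 1,508,134 required, 1,508,141 in favor — approved.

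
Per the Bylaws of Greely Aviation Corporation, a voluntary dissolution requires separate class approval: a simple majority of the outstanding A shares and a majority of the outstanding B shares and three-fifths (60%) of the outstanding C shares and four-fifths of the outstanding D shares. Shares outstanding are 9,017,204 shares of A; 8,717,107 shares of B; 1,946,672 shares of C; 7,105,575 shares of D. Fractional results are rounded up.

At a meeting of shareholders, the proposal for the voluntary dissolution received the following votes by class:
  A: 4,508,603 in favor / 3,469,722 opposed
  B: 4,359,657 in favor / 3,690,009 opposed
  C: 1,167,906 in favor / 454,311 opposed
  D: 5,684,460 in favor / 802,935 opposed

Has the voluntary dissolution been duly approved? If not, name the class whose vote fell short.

Not approved — the C shares did not give the required vote.

A: a majority of 9017204 is 4508603; 4,508,603 required, 4,508,603 in favor — approved.
B: a majority of 8717107 is 4358554; 4,358,554 required, 4,359,657 in favor — approved.
C: 3/5 of 1946672 = 1168003.20, rounded up to 1168004; 1,168,004 required, 1,167,906 in favor — not approved.
D: 4/5 of 7105575 = 5684460; 5,684,460 required, 5,684,460 in favor — approved.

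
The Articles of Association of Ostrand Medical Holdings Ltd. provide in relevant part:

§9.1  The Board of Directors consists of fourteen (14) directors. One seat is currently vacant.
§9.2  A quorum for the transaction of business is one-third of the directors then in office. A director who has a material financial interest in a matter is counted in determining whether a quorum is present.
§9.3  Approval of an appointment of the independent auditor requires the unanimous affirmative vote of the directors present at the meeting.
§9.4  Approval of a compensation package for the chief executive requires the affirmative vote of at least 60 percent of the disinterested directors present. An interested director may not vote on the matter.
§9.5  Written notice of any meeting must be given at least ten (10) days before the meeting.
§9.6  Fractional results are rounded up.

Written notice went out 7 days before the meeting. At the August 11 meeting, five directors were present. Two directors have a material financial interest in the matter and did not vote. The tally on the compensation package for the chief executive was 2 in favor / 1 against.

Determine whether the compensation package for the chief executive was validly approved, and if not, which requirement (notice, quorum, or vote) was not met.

Invalid — notice requirement not satisfied.

Notice: 7 days given; 10 required (7 < 10). Not satisfied.
Quorum: 5 present (interested directors count toward quorum); quorum is 5. Satisfied.
Vote: the compensation package for the chief executive requires three-fifths of the disinterested directors present (5 − 2 = 3). 3/5 of 3 = 1.80, rounded up to 2, so 2 affirmative votes are needed; 2 voted in favor. Satisfied.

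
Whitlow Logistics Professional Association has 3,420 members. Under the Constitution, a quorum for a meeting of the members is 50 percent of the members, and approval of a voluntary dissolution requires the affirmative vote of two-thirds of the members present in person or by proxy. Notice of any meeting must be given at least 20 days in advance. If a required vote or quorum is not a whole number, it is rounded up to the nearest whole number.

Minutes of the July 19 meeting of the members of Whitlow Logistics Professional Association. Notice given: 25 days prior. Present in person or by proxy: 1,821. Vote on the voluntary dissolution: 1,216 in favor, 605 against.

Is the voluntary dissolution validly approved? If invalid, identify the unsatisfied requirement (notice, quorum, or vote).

Notice: 25 days given; 20 required. Satisfied.
Quorum: 50% of 3,420 = 1,710; 1,821 present. Satisfied.
Vote: requires two-thirds of those present (1,821); 2/3 of 1821 = 1214, so 1,214 needed; 1,216 in favor. Satisfied.

Valid — all requirements satisfied.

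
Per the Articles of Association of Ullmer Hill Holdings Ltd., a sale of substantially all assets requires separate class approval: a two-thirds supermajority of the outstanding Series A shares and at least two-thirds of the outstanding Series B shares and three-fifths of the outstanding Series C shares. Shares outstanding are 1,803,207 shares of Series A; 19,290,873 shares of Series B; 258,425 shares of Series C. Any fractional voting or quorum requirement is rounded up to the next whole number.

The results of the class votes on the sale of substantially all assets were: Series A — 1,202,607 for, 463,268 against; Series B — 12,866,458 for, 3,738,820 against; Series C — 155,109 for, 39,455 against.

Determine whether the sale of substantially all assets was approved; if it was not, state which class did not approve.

Series A: 2/3 of 1803207 = 1202138; 1,202,138 required, 1,202,607 in favor — approved.
Series B: 2/3 of 19290873 = 12860582; 12,860,582 required, 12,866,458 in favor — approved.
Series C: 3/5 of 258425 = 155055; 155,055 required, 155,109 in favor — approved.

Approved — every class gave the required vote.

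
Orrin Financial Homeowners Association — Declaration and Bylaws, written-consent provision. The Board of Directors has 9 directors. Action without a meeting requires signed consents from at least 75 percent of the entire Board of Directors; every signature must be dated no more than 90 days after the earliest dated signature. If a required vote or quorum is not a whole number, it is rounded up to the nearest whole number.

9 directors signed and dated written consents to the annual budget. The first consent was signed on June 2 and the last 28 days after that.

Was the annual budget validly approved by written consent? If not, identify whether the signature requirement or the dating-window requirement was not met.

Effective — both the signature and dating-window requirements are satisfied.

Signatures required: at least 75 percent of 9 — 3/4 of 9 = 6.75, rounded up to 7, so 7 needed; 9 signed. Sufficient.
Dating window: the latest signature is 28 days after the earliest; the limit is 90 days. Within the window.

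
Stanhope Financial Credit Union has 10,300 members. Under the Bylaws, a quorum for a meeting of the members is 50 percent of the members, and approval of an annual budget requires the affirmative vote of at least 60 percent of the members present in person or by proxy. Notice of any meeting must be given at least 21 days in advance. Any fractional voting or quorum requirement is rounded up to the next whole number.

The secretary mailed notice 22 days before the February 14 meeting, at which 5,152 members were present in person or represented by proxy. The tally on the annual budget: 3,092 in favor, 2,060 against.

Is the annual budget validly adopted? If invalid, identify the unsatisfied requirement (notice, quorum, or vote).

Valid — all requirements satisfied.

Notice: 22 days given; 21 required. Satisfied.
Quorum: 50% of 10,300 = 5,150; 5,152 present. Satisfied.
Vote: requires three-fifths of those present (5,152); 3/5 of 5152 = 3091.20, rounded up to 3092, so 3,092 needed; 3,092 in favor. Satisfied.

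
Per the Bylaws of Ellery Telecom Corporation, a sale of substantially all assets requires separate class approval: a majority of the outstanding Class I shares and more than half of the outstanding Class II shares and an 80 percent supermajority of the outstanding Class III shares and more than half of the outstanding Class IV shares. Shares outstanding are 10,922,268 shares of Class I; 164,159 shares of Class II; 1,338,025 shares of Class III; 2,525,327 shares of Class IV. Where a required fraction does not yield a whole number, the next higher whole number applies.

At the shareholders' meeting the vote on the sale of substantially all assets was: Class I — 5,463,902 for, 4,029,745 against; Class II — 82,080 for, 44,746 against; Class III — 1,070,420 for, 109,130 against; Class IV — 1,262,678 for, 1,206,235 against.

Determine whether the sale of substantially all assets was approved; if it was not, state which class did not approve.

Class I: a majority of 10922268 is 5461135; 5,461,135 required, 5,463,902 in favor — approved.
Class II: a majority of 164159 is 82080; 82,080 required, 82,080 in favor — approved.
Class III: 4/5 of 1338025 = 1070420; 1,070,420 required, 1,070,420 in favor — approved.
Class IV: a majority of 2525327 is 1262664; 1,262,664 required, 1,262,678 in favor — approved.

Approved — every class gave the required vote.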